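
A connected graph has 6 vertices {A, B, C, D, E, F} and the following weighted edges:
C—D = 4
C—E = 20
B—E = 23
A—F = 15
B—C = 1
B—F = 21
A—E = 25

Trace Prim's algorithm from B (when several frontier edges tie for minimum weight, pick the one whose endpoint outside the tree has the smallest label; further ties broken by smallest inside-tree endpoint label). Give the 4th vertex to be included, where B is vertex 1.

Prim, starting at B.
Step 1: cheapest edge leaving the tree is B—C (1); add C.
Step 2: cheapest edge leaving the tree is C—D (4); add D.
Step 3: cheapest edge leaving the tree is C—E (20); add E.
Step 4: cheapest edge leaving the tree is B—F (21); add F.
Step 5: cheapest edge leaving the tree is A—F (15); add A.
Vertex order: B, C, D, E, F, A. The 4th vertex is E.

E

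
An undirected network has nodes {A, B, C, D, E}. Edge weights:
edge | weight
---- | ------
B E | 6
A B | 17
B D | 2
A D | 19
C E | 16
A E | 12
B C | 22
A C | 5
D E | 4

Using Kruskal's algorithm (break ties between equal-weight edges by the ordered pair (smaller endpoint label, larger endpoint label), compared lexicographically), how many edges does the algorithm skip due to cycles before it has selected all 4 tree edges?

1

Kruskal's algorithm — process edges by increasing weight (ties by edge label):
B D (2): add — endpoints in different components.
D E (4): add — endpoints in different components.
A C (5): add — endpoints in different components.
B E (6): skip — B and E already connected.
A E (12): add — endpoints in different components.
Edges rejected before the tree was complete: 1.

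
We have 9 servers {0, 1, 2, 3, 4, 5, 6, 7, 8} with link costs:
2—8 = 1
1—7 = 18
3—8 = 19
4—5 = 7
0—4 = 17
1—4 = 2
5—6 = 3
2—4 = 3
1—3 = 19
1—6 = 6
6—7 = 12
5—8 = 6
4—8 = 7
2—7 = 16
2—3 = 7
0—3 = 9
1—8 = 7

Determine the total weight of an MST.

Sort edges by weight, then run Kruskal:
2—8 (1): add — endpoints in different components.
1—4 (2): add — endpoints in different components.
2—4 (3): add — endpoints in different components.
5—6 (3): add — endpoints in different components.
1—6 (6): add — endpoints in different components.
5—8 (6): skip — 5 and 8 already connected.
1—8 (7): skip — 1 and 8 already connected.
2—3 (7): add — endpoints in different components.
4—5 (7): skip — 4 and 5 already connected.
4—8 (7): skip — 4 and 8 already connected.
0—3 (9): add — endpoints in different components.
6—7 (12): add — endpoints in different components.
MST edges: 2—8, 1—4, 2—4, 5—6, 1—6, 2—3, 0—3, 6—7; total weight 1+2+3+3+6+7+9+12 = 43.

43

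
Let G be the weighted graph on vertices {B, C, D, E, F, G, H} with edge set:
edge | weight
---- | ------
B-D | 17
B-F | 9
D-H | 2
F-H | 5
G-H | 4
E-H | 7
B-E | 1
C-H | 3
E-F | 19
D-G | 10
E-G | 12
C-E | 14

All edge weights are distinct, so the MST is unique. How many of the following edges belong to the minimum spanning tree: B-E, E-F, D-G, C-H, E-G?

Kruskal: consider edges lightest-first.
B-E (1): add. Components now {B,E} {C} {D} {F} {G} {H}
D-H (2): add. Components now {B,E} {C} {D,H} {F} {G}
C-H (3): add. Components now {B,E} {C,D,H} {F} {G}
G-H (4): add. Components now {B,E} {C,D,G,H} {F}
F-H (5): add. Components now {B,E} {C,D,F,G,H}
E-H (7): add. Components now {B,C,D,E,F,G,H}
MST edge set: {B-E, D-H, C-H, G-H, F-H, E-H}.
Of the listed edges, {B-E, C-H} are in the MST → 2.

2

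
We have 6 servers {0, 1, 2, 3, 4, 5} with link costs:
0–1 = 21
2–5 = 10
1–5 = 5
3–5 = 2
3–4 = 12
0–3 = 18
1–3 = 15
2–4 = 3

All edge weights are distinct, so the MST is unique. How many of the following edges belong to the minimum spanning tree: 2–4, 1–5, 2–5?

Kruskal's algorithm — process edges by increasing weight (ties by edge label):
3–5 (2): add — endpoints in different components.
2–4 (3): add — endpoints in different components.
1–5 (5): add — endpoints in different components.
2–5 (10): add — endpoints in different components.
3–4 (12): skip — 3 and 4 already connected.
1–3 (15): skip — 1 and 3 already connected.
0–3 (18): add — endpoints in different components.
MST edge set: {3–5, 2–4, 1–5, 2–5, 0–3}.
Of the listed edges, {2–4, 1–5, 2–5} are in the MST → 3.

3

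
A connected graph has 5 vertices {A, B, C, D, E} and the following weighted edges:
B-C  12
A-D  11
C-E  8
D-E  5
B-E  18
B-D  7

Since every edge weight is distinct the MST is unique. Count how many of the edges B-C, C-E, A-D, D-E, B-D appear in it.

Sort edges by weight, then run Kruskal:
D-E (5): add — endpoints in different components.
B-D (7): add — endpoints in different components.
C-E (8): add — endpoints in different components.
A-D (11): add — endpoints in different components.
MST edge set: {D-E, B-D, C-E, A-D}.
Of the listed edges, {C-E, A-D, D-E, B-D} are in the MST → 4.

4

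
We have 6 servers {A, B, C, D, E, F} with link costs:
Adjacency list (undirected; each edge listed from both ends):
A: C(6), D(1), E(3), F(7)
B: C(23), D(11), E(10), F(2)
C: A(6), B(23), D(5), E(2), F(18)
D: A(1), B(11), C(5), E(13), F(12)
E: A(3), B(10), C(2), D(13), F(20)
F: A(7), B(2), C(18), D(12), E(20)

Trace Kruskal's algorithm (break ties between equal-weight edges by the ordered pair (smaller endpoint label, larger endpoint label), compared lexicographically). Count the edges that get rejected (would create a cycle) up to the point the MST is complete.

Kruskal: consider edges lightest-first.
A D (1): add — endpoints in different components.
B F (2): add — endpoints in different components.
C E (2): add — endpoints in different components.
A E (3): add — endpoints in different components.
C D (5): skip — C and D already connected.
A C (6): skip — A and C already connected.
A F (7): add — endpoints in different components.
Edges rejected before the tree was complete: 2.

2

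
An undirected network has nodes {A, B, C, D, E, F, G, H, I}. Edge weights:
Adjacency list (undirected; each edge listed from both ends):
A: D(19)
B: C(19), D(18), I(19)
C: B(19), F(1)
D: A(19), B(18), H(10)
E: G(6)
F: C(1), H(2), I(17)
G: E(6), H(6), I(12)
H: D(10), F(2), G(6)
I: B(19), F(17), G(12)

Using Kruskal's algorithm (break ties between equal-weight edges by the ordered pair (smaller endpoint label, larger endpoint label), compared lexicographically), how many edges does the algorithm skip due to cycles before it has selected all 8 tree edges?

1

Kruskal: consider edges lightest-first.
C—F (1): add — endpoints in different components.
F—H (2): add — endpoints in different components.
E—G (6): add — endpoints in different components.
G—H (6): add — endpoints in different components.
D—H (10): add — endpoints in different components.
G—I (12): add — endpoints in different components.
F—I (17): skip — F and I already connected.
B—D (18): add — endpoints in different components.
A—D (19): add — endpoints in different components.
Edges rejected before the tree was complete: 1.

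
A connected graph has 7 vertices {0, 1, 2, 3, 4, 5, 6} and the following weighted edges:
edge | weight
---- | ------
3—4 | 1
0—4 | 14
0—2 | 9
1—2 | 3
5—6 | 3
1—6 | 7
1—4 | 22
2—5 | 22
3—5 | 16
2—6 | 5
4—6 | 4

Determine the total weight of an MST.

Kruskal: consider edges lightest-first.
3—4 (1): add. Components now {0} {1} {2} {3,4} {5} {6}
1—2 (3): add. Components now {0} {1,2} {3,4} {5} {6}
5—6 (3): add. Components now {0} {1,2} {3,4} {5,6}
4—6 (4): add. Components now {0} {1,2} {3,4,5,6}
2—6 (5): add. Components now {0} {1,2,3,4,5,6}
1—6 (7): skip — 1 and 6 already connected.
0—2 (9): add. Components now {0,1,2,3,4,5,6}
MST edges: 3—4, 1—2, 5—6, 4—6, 2—6, 0—2; total weight 1+3+3+4+5+9 = 25.

25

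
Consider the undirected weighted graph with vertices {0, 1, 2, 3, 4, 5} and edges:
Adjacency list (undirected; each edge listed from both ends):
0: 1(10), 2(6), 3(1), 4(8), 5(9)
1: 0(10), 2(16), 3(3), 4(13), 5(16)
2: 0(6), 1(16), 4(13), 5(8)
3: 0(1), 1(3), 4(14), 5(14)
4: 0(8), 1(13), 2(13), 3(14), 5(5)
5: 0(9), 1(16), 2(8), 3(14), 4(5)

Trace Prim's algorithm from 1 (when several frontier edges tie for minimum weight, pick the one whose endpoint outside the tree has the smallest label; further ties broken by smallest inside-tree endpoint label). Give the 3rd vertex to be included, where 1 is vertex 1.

0

Grow the tree from 1 using Prim:
Step 1: frontier [1 3 3, 0 1 10, 1 4 13, 1 2 16, 1 5 16] → take 1 3 (3); add 3.
Step 2: frontier [0 1 10, 1 4 13, 1 2 16, 1 5 16, 0 3 1, 3 4 14, 3 5 14] → take 0 3 (1); add 0.
Step 3: frontier [0 2 6, 0 4 8, 0 5 9, 1 4 13, 1 2 16, 1 5 16, 3 4 14, 3 5 14] → take 0 2 (6); add 2.
Step 4: frontier [0 4 8, 0 5 9, 1 4 13, 1 5 16, 2 5 8, 2 4 13, 3 4 14, 3 5 14] → take 0 4 (8); add 4.
Step 5: frontier [0 5 9, 1 5 16, 2 5 8, 3 5 14, 4 5 5] → take 4 5 (5); add 5.
Vertex order: 1, 3, 0, 2, 4, 5. The 3rd vertex is 0.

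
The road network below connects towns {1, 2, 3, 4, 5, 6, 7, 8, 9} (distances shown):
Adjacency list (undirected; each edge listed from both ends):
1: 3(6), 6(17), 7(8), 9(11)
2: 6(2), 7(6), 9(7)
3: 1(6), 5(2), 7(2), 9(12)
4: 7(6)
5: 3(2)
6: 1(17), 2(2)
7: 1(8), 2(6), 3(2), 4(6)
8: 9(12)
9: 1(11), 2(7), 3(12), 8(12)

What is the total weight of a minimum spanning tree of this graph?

Grow the tree from 8 using Prim:
Step 1: frontier [8–9 12] → take 8–9 (12); add 9.
Step 2: frontier [2–9 7, 1–9 11, 3–9 12] → take 2–9 (7); add 2.
Step 3: frontier [2–6 2, 2–7 6, 1–9 11, 3–9 12] → take 2–6 (2); add 6.
Step 4: frontier [2–7 6, 1–6 17, 1–9 11, 3–9 12] → take 2–7 (6); add 7.
Step 5: frontier [1–6 17, 3–7 2, 4–7 6, 1–7 8, 1–9 11, 3–9 12] → take 3–7 (2); add 3.
Step 6: frontier [3–5 2, 1–3 6, 1–6 17, 4–7 6, 1–7 8, 1–9 11] → take 3–5 (2); add 5.
Step 7: frontier [1–3 6, 1–6 17, 4–7 6, 1–7 8, 1–9 11] → take 1–3 (6); add 1.
Step 8: frontier [4–7 6] → take 4–7 (6); add 4.
MST edges: 8–9, 2–9, 2–6, 2–7, 3–7, 3–5, 1–3, 4–7; total weight 12+7+2+6+2+2+6+6 = 43.

43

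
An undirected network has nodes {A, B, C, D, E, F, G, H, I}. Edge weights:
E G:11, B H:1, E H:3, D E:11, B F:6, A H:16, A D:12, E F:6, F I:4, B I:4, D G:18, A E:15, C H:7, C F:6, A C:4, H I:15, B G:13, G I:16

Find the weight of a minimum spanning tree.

Grow the tree from E using Prim:
Step 1: cheapest edge leaving the tree is E H (3); add H.
Step 2: cheapest edge leaving the tree is B H (1); add B.
Step 3: cheapest edge leaving the tree is B I (4); add I.
Step 4: cheapest edge leaving the tree is F I (4); add F.
Step 5: cheapest edge leaving the tree is C F (6); add C.
Step 6: cheapest edge leaving the tree is A C (4); add A.
Step 7: cheapest edge leaving the tree is D E (11); add D.
Step 8: cheapest edge leaving the tree is E G (11); add G.
MST edges: E H, B H, B I, F I, C F, A C, D E, E G; total weight 3+1+4+4+6+4+11+11 = 44.

44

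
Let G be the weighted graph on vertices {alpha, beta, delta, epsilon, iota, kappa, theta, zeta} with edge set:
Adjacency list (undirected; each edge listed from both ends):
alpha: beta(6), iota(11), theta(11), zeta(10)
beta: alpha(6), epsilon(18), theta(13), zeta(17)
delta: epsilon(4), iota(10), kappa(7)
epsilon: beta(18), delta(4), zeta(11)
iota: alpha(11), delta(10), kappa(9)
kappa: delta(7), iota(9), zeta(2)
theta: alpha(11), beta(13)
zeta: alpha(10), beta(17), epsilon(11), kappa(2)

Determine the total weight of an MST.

49

Grow the tree from kappa using Prim:
Step 1: cheapest edge leaving the tree is kappa-zeta (2); add zeta.
Step 2: cheapest edge leaving the tree is delta-kappa (7); add delta.
Step 3: cheapest edge leaving the tree is delta-epsilon (4); add epsilon.
Step 4: cheapest edge leaving the tree is iota-kappa (9); add iota.
Step 5: cheapest edge leaving the tree is alpha-zeta (10); add alpha.
Step 6: cheapest edge leaving the tree is alpha-beta (6); add beta.
Step 7: cheapest edge leaving the tree is alpha-theta (11); add theta.
MST edges: kappa-zeta, delta-kappa, delta-epsilon, iota-kappa, alpha-zeta, alpha-beta, alpha-theta; total weight 2+7+4+9+10+6+11 = 49.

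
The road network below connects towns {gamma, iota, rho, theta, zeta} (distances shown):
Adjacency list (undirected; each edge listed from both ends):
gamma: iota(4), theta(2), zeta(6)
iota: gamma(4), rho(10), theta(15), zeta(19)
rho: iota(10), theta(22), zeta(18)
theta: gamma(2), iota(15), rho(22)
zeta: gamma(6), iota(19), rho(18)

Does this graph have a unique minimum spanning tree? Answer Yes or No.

Yes

Kruskal: consider edges lightest-first.
gamma theta (2): add. Components now {gamma,theta} {zeta} {rho} {iota}
gamma iota (4): add. Components now {gamma,iota,theta} {zeta} {rho}
gamma zeta (6): add. Components now {gamma,iota,theta,zeta} {rho}
iota rho (10): add. Components now {gamma,iota,rho,theta,zeta}
Every non-tree edge has weight strictly greater than the heaviest edge on the tree path between its endpoints, so the MST is unique.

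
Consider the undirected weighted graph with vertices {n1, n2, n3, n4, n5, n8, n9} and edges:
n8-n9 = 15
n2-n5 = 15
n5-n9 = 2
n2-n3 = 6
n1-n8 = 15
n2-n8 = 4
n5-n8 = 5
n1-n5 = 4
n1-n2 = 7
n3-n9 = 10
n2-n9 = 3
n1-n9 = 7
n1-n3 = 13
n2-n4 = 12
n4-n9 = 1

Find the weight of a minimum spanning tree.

Kruskal's algorithm — process edges by increasing weight (ties by edge label):
n4-n9 (1): add. Components now {n2} {n1} {n3} {n5} {n4,n9} {n8}
n5-n9 (2): add. Components now {n2} {n1} {n3} {n4,n5,n9} {n8}
n2-n9 (3): add. Components now {n2,n4,n5,n9} {n1} {n3} {n8}
n1-n5 (4): add. Components now {n1,n2,n4,n5,n9} {n3} {n8}
n2-n8 (4): add. Components now {n1,n2,n4,n5,n8,n9} {n3}
n5-n8 (5): skip — n5 and n8 already connected.
n2-n3 (6): add. Components now {n1,n2,n3,n4,n5,n8,n9}
MST edges: n4-n9, n5-n9, n2-n9, n1-n5, n2-n8, n2-n3; total weight 1+2+3+4+4+6 = 20.

20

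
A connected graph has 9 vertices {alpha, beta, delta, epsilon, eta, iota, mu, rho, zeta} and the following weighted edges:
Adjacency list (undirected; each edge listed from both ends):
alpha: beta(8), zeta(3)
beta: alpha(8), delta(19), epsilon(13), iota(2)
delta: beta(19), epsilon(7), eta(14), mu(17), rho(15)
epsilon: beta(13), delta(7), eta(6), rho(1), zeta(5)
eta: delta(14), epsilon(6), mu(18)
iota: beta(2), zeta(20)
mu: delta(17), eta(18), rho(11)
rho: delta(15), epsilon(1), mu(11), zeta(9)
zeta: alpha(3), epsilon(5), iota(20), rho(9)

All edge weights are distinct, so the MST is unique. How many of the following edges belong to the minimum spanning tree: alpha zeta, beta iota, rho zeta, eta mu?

Kruskal: consider edges lightest-first.
epsilon rho (1): add — endpoints in different components.
beta iota (2): add — endpoints in different components.
alpha zeta (3): add — endpoints in different components.
epsilon zeta (5): add — endpoints in different components.
epsilon eta (6): add — endpoints in different components.
delta epsilon (7): add — endpoints in different components.
alpha beta (8): add — endpoints in different components.
rho zeta (9): skip — zeta and rho already connected.
mu rho (11): add — endpoints in different components.
MST edge set: {epsilon rho, beta iota, alpha zeta, epsilon zeta, epsilon eta, delta epsilon, alpha beta, mu rho}.
Of the listed edges, {alpha zeta, beta iota} are in the MST → 2.

2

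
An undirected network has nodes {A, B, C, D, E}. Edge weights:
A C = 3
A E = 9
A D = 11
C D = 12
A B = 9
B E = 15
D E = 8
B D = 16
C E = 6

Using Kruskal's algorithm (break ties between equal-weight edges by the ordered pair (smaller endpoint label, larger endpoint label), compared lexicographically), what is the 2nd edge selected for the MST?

C-E

Kruskal: consider edges lightest-first.
A C (3): add. Components now {A,C} {B} {D} {E}
C E (6): add. Components now {A,C,E} {B} {D}
D E (8): add. Components now {A,C,D,E} {B}
A B (9): add. Components now {A,B,C,D,E}
The 2nd edge added is C E.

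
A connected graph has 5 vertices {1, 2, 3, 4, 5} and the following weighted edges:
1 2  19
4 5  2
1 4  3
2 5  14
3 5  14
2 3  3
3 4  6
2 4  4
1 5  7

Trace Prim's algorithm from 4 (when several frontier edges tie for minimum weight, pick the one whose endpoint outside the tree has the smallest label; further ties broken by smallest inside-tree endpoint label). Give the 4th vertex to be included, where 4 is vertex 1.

Prim's algorithm from 4:
Step 1: frontier [4 5 2, 1 4 3, 2 4 4, 3 4 6] → take 4 5 (2); add 5.
Step 2: frontier [1 4 3, 2 4 4, 3 4 6, 1 5 7, 2 5 14, 3 5 14] → take 1 4 (3); add 1.
Step 3: frontier [1 2 19, 2 4 4, 3 4 6, 2 5 14, 3 5 14] → take 2 4 (4); add 2.
Step 4: frontier [2 3 3, 3 4 6, 3 5 14] → take 2 3 (3); add 3.
Vertex order: 4, 5, 1, 2, 3. The 4th vertex is 2.

2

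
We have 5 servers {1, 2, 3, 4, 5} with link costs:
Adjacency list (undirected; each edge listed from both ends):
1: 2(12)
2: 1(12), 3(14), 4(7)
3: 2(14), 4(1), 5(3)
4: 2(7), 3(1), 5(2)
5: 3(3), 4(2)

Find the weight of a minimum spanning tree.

22

Kruskal's algorithm — process edges by increasing weight (ties by edge label):
3-4 (1): add. Components now {1} {2} {3,4} {5}
4-5 (2): add. Components now {1} {2} {3,4,5}
3-5 (3): skip — 3 and 5 already connected.
2-4 (7): add. Components now {1} {2,3,4,5}
1-2 (12): add. Components now {1,2,3,4,5}
MST edges: 3-4, 4-5, 2-4, 1-2; total weight 1+2+7+12 = 22.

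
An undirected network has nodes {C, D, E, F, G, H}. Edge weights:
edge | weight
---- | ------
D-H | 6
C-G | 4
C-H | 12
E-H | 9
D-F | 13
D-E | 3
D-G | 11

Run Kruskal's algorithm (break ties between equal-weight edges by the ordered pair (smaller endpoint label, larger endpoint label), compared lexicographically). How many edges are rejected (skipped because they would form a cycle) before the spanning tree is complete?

2

Kruskal's algorithm — process edges by increasing weight (ties by edge label):
D-E (3): add. Components now {C} {D,E} {F} {G} {H}
C-G (4): add. Components now {C,G} {D,E} {F} {H}
D-H (6): add. Components now {C,G} {D,E,H} {F}
E-H (9): skip — E and H already connected.
D-G (11): add. Components now {C,D,E,G,H} {F}
C-H (12): skip — C and H already connected.
D-F (13): add. Components now {C,D,E,F,G,H}
Edges rejected before the tree was complete: 2.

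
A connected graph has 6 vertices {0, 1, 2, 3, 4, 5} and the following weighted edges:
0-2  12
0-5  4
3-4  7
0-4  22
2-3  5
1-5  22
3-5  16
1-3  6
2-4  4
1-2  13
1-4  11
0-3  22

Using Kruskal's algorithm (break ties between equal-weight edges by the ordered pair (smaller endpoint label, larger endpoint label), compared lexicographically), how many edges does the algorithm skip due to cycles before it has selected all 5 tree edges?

2

Sort edges by weight, then run Kruskal:
0-5 (4): add — endpoints in different components.
2-4 (4): add — endpoints in different components.
2-3 (5): add — endpoints in different components.
1-3 (6): add — endpoints in different components.
3-4 (7): skip — 3 and 4 already connected.
1-4 (11): skip — 1 and 4 already connected.
0-2 (12): add — endpoints in different components.
Edges rejected before the tree was complete: 2.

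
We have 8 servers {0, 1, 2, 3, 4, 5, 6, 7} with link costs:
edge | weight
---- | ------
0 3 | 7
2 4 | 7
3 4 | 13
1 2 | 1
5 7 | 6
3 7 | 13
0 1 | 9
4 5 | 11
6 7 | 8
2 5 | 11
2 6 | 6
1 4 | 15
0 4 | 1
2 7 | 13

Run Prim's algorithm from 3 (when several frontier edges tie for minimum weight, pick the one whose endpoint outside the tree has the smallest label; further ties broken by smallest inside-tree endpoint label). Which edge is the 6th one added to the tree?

Grow the tree from 3 using Prim:
Step 1: frontier [0 3 7, 3 4 13, 3 7 13] → take 0 3 (7); add 0.
Step 2: frontier [0 4 1, 0 1 9, 3 4 13, 3 7 13] → take 0 4 (1); add 4.
Step 3: frontier [0 1 9, 3 7 13, 2 4 7, 4 5 11, 1 4 15] → take 2 4 (7); add 2.
Step 4: frontier [0 1 9, 1 2 1, 2 6 6, 2 5 11, 2 7 13, 3 7 13, 4 5 11, 1 4 15] → take 1 2 (1); add 1.
Step 5: frontier [2 6 6, 2 5 11, 2 7 13, 3 7 13, 4 5 11] → take 2 6 (6); add 6.
Step 6: frontier [2 5 11, 2 7 13, 3 7 13, 4 5 11, 6 7 8] → take 6 7 (8); add 7.
Step 7: frontier [2 5 11, 4 5 11, 5 7 6] → take 5 7 (6); add 5.
The 6th edge added is 6 7.

6-7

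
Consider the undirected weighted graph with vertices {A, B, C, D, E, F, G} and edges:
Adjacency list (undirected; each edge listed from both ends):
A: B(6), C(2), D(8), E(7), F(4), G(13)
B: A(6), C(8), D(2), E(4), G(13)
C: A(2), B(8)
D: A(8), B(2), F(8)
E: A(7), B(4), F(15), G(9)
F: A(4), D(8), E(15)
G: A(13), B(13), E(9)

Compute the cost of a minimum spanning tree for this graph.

Kruskal's algorithm — process edges by increasing weight (ties by edge label):
A–C (2): add. Components now {A,C} {B} {D} {E} {F} {G}
B–D (2): add. Components now {A,C} {B,D} {E} {F} {G}
A–F (4): add. Components now {A,C,F} {B,D} {E} {G}
B–E (4): add. Components now {A,C,F} {B,D,E} {G}
A–B (6): add. Components now {A,B,C,D,E,F} {G}
A–E (7): skip — A and E already connected.
A–D (8): skip — A and D already connected.
B–C (8): skip — B and C already connected.
D–F (8): skip — D and F already connected.
E–G (9): add. Components now {A,B,C,D,E,F,G}
MST edges: A–C, B–D, A–F, B–E, A–B, E–G; total weight 2+2+4+4+6+9 = 27.

27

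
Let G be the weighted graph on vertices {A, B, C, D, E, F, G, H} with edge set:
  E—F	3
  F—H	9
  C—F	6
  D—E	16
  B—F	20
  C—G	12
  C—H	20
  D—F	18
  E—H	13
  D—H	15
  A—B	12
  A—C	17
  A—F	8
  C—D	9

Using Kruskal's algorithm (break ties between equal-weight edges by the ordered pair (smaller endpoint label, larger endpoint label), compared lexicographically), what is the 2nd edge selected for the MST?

Kruskal's algorithm — process edges by increasing weight (ties by edge label):
E—F (3): add — endpoints in different components.
C—F (6): add — endpoints in different components.
A—F (8): add — endpoints in different components.
C—D (9): add — endpoints in different components.
F—H (9): add — endpoints in different components.
A—B (12): add — endpoints in different components.
C—G (12): add — endpoints in different components.
The 2nd edge added is C—F.

C-F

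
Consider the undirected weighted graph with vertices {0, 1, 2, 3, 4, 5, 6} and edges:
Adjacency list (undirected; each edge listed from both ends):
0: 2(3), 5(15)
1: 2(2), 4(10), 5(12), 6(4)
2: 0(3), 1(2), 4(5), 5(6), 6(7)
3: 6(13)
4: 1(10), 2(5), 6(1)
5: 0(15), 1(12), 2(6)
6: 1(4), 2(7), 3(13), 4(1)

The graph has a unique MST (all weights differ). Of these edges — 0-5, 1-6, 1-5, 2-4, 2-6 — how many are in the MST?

1

Sort edges by weight, then run Kruskal:
4-6 (1): add. Components now {0} {1} {2} {3} {4,6} {5}
1-2 (2): add. Components now {0} {1,2} {3} {4,6} {5}
0-2 (3): add. Components now {0,1,2} {3} {4,6} {5}
1-6 (4): add. Components now {0,1,2,4,6} {3} {5}
2-4 (5): skip — 2 and 4 already connected.
2-5 (6): add. Components now {0,1,2,4,5,6} {3}
2-6 (7): skip — 2 and 6 already connected.
1-4 (10): skip — 1 and 4 already connected.
1-5 (12): skip — 1 and 5 already connected.
3-6 (13): add. Components now {0,1,2,3,4,5,6}
MST edge set: {4-6, 1-2, 0-2, 1-6, 2-5, 3-6}.
Of the listed edges, {1-6} are in the MST → 1.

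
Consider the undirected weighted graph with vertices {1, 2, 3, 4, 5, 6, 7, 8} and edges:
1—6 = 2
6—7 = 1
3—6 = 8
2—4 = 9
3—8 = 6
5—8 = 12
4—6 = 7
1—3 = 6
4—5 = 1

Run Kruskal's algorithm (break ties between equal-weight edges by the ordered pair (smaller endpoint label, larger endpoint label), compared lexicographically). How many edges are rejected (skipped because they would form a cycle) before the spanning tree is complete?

Sort edges by weight, then run Kruskal:
4—5 (1): add — endpoints in different components.
6—7 (1): add — endpoints in different components.
1—6 (2): add — endpoints in different components.
1—3 (6): add — endpoints in different components.
3—8 (6): add — endpoints in different components.
4—6 (7): add — endpoints in different components.
3—6 (8): skip — 3 and 6 already connected.
2—4 (9): add — endpoints in different components.
Edges rejected before the tree was complete: 1.

1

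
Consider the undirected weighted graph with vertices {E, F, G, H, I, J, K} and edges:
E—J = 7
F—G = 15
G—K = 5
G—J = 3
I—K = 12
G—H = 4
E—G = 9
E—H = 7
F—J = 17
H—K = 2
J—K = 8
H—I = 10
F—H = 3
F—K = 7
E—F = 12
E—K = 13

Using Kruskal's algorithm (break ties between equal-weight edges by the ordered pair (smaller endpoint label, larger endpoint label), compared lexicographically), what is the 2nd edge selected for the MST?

Kruskal: consider edges lightest-first.
H—K (2): add. Components now {E} {F} {G} {H,K} {I} {J}
F—H (3): add. Components now {E} {F,H,K} {G} {I} {J}
G—J (3): add. Components now {E} {F,H,K} {G,J} {I}
G—H (4): add. Components now {E} {F,G,H,J,K} {I}
G—K (5): skip — G and K already connected.
E—H (7): add. Components now {E,F,G,H,J,K} {I}
E—J (7): skip — E and J already connected.
F—K (7): skip — F and K already connected.
J—K (8): skip — J and K already connected.
E—G (9): skip — E and G already connected.
H—I (10): add. Components now {E,F,G,H,I,J,K}
The 2nd edge added is F—H.

F-H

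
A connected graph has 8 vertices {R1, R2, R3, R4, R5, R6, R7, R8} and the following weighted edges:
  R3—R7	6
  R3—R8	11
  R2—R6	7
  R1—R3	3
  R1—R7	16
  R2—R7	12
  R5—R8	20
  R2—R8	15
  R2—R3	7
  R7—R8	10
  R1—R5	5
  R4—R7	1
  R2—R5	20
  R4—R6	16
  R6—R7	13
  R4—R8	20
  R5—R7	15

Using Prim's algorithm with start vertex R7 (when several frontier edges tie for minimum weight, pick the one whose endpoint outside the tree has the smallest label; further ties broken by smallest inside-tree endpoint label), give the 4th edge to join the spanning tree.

R1-R5

Prim, starting at R7.
Step 1: cheapest edge leaving the tree is R4—R7 (1); add R4.
Step 2: cheapest edge leaving the tree is R3—R7 (6); add R3.
Step 3: cheapest edge leaving the tree is R1—R3 (3); add R1.
Step 4: cheapest edge leaving the tree is R1—R5 (5); add R5.
Step 5: cheapest edge leaving the tree is R2—R3 (7); add R2.
Step 6: cheapest edge leaving the tree is R2—R6 (7); add R6.
Step 7: cheapest edge leaving the tree is R7—R8 (10); add R8.
The 4th edge added is R1—R5.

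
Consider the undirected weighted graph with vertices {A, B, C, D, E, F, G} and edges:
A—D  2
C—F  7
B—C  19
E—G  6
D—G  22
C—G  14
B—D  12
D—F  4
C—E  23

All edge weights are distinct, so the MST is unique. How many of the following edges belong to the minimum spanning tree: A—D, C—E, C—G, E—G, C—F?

4

Kruskal: consider edges lightest-first.
A—D (2): add. Components now {A,D} {B} {C} {E} {F} {G}
D—F (4): add. Components now {A,D,F} {B} {C} {E} {G}
E—G (6): add. Components now {A,D,F} {B} {C} {E,G}
C—F (7): add. Components now {A,C,D,F} {B} {E,G}
B—D (12): add. Components now {A,B,C,D,F} {E,G}
C—G (14): add. Components now {A,B,C,D,E,F,G}
MST edge set: {A—D, D—F, E—G, C—F, B—D, C—G}.
Of the listed edges, {A—D, C—G, E—G, C—F} are in the MST → 4.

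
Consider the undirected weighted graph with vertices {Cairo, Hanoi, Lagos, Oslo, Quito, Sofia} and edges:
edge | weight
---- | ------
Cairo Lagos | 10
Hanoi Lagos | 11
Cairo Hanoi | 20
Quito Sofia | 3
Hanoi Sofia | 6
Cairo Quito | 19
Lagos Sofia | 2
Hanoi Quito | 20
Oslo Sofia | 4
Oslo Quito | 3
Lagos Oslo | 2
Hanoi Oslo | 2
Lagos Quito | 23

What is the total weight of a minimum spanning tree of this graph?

19

Grow the tree from Quito using Prim:
Step 1: cheapest edge leaving the tree is Oslo Quito (3); add Oslo.
Step 2: cheapest edge leaving the tree is Hanoi Oslo (2); add Hanoi.
Step 3: cheapest edge leaving the tree is Lagos Oslo (2); add Lagos.
Step 4: cheapest edge leaving the tree is Lagos Sofia (2); add Sofia.
Step 5: cheapest edge leaving the tree is Cairo Lagos (10); add Cairo.
MST edges: Oslo Quito, Hanoi Oslo, Lagos Oslo, Lagos Sofia, Cairo Lagos; total weight 3+2+2+2+10 = 19.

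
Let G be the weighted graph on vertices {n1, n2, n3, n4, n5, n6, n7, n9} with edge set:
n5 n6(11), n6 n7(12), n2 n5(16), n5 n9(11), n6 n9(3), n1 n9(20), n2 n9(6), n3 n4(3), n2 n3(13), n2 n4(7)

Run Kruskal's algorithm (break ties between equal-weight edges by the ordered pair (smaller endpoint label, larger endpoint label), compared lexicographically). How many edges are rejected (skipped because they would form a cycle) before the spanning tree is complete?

3

Kruskal: consider edges lightest-first.
n3 n4 (3): add — endpoints in different components.
n6 n9 (3): add — endpoints in different components.
n2 n9 (6): add — endpoints in different components.
n2 n4 (7): add — endpoints in different components.
n5 n6 (11): add — endpoints in different components.
n5 n9 (11): skip — n5 and n9 already connected.
n6 n7 (12): add — endpoints in different components.
n2 n3 (13): skip — n3 and n2 already connected.
n2 n5 (16): skip — n5 and n2 already connected.
n1 n9 (20): add — endpoints in different components.
Edges rejected before the tree was complete: 3.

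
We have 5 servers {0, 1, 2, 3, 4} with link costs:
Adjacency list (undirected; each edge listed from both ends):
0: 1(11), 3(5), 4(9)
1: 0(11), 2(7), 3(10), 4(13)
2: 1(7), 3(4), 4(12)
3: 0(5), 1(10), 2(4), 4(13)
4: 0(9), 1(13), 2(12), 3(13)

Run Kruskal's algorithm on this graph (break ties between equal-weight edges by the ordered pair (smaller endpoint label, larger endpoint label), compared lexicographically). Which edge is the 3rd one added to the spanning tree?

1-2

Kruskal's algorithm — process edges by increasing weight (ties by edge label):
2 3 (4): add. Components now {0} {1} {2,3} {4}
0 3 (5): add. Components now {0,2,3} {1} {4}
1 2 (7): add. Components now {0,1,2,3} {4}
0 4 (9): add. Components now {0,1,2,3,4}
The 3rd edge added is 1 2.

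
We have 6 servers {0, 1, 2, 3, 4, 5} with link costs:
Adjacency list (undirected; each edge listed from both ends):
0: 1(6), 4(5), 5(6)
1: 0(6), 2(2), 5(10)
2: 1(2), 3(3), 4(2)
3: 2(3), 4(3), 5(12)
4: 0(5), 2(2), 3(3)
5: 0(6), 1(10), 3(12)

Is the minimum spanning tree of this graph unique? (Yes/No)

Sort edges by weight, then run Kruskal:
1 2 (2): add. Components now {0} {1,2} {3} {4} {5}
2 4 (2): add. Components now {0} {1,2,4} {3} {5}
2 3 (3): add. Components now {0} {1,2,3,4} {5}
3 4 (3): skip — 3 and 4 already connected.
0 4 (5): add. Components now {0,1,2,3,4} {5}
0 1 (6): skip — 0 and 1 already connected.
0 5 (6): add. Components now {0,1,2,3,4,5}
Non-tree edge 3 4 has weight 3, equal to the heaviest edge on its tree cycle — swapping gives another MST of the same weight. Not unique.

No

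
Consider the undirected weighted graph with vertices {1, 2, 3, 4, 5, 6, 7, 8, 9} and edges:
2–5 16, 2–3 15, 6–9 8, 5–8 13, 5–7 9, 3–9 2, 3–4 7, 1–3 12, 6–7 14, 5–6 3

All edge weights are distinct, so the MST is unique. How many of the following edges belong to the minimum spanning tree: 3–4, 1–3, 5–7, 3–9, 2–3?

5

Kruskal's algorithm — process edges by increasing weight (ties by edge label):
3–9 (2): add — endpoints in different components.
5–6 (3): add — endpoints in different components.
3–4 (7): add — endpoints in different components.
6–9 (8): add — endpoints in different components.
5–7 (9): add — endpoints in different components.
1–3 (12): add — endpoints in different components.
5–8 (13): add — endpoints in different components.
6–7 (14): skip — 6 and 7 already connected.
2–3 (15): add — endpoints in different components.
MST edge set: {3–9, 5–6, 3–4, 6–9, 5–7, 1–3, 5–8, 2–3}.
Of the listed edges, {3–4, 1–3, 5–7, 3–9, 2–3} are in the MST → 5.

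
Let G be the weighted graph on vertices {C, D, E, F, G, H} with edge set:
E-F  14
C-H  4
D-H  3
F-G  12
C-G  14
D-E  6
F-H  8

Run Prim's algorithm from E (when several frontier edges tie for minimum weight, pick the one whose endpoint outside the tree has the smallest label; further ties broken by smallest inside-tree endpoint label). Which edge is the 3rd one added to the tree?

C-H

Grow the tree from E using Prim:
Step 1: frontier [D-E 6, E-F 14] → take D-E (6); add D.
Step 2: frontier [D-H 3, E-F 14] → take D-H (3); add H.
Step 3: frontier [E-F 14, C-H 4, F-H 8] → take C-H (4); add C.
Step 4: frontier [C-G 14, E-F 14, F-H 8] → take F-H (8); add F.
Step 5: frontier [C-G 14, F-G 12] → take F-G (12); add G.
The 3rd edge added is C-H.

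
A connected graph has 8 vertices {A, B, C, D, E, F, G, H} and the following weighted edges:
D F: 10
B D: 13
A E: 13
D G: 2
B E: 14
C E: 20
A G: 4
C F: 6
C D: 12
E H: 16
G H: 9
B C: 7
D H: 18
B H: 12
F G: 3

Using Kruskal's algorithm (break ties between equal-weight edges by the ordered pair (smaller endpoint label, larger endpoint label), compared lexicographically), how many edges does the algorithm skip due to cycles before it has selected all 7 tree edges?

Kruskal: consider edges lightest-first.
D G (2): add — endpoints in different components.
F G (3): add — endpoints in different components.
A G (4): add — endpoints in different components.
C F (6): add — endpoints in different components.
B C (7): add — endpoints in different components.
G H (9): add — endpoints in different components.
D F (10): skip — D and F already connected.
B H (12): skip — B and H already connected.
C D (12): skip — C and D already connected.
A E (13): add — endpoints in different components.
Edges rejected before the tree was complete: 3.

3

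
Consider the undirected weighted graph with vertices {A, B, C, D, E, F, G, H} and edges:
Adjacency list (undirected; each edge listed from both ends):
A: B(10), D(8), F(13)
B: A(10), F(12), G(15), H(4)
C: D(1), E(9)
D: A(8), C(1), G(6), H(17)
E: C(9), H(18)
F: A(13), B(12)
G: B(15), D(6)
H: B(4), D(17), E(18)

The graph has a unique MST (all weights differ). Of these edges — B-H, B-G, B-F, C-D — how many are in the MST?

3

Kruskal's algorithm — process edges by increasing weight (ties by edge label):
C-D (1): add — endpoints in different components.
B-H (4): add — endpoints in different components.
D-G (6): add — endpoints in different components.
A-D (8): add — endpoints in different components.
C-E (9): add — endpoints in different components.
A-B (10): add — endpoints in different components.
B-F (12): add — endpoints in different components.
MST edge set: {C-D, B-H, D-G, A-D, C-E, A-B, B-F}.
Of the listed edges, {B-H, B-F, C-D} are in the MST → 3.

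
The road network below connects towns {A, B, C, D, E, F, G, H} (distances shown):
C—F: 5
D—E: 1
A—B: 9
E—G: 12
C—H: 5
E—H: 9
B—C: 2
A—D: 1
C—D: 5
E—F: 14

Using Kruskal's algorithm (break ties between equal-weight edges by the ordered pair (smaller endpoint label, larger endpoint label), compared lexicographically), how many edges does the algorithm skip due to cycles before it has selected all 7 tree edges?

Sort edges by weight, then run Kruskal:
A—D (1): add — endpoints in different components.
D—E (1): add — endpoints in different components.
B—C (2): add — endpoints in different components.
C—D (5): add — endpoints in different components.
C—F (5): add — endpoints in different components.
C—H (5): add — endpoints in different components.
A—B (9): skip — A and B already connected.
E—H (9): skip — E and H already connected.
E—G (12): add — endpoints in different components.
Edges rejected before the tree was complete: 2.

2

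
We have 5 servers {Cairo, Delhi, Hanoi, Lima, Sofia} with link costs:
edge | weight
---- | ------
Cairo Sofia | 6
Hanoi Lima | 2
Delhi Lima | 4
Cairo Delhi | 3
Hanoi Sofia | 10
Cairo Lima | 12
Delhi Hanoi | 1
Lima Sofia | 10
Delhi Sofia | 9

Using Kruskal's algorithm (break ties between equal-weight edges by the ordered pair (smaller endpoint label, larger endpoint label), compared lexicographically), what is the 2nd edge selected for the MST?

Kruskal's algorithm — process edges by increasing weight (ties by edge label):
Delhi Hanoi (1): add. Components now {Delhi,Hanoi} {Cairo} {Sofia} {Lima}
Hanoi Lima (2): add. Components now {Delhi,Hanoi,Lima} {Cairo} {Sofia}
Cairo Delhi (3): add. Components now {Cairo,Delhi,Hanoi,Lima} {Sofia}
Delhi Lima (4): skip — Delhi and Lima already connected.
Cairo Sofia (6): add. Components now {Cairo,Delhi,Hanoi,Lima,Sofia}
The 2nd edge added is Hanoi Lima.

Hanoi-Lima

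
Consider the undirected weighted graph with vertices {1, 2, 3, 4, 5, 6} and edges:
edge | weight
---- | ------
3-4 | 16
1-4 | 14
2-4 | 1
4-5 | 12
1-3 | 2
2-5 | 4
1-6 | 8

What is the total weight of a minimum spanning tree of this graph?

Prim, starting at 1.
Step 1: cheapest edge leaving the tree is 1-3 (2); add 3.
Step 2: cheapest edge leaving the tree is 1-6 (8); add 6.
Step 3: cheapest edge leaving the tree is 1-4 (14); add 4.
Step 4: cheapest edge leaving the tree is 2-4 (1); add 2.
Step 5: cheapest edge leaving the tree is 2-5 (4); add 5.
MST edges: 1-3, 1-6, 1-4, 2-4, 2-5; total weight 2+8+14+1+4 = 29.

29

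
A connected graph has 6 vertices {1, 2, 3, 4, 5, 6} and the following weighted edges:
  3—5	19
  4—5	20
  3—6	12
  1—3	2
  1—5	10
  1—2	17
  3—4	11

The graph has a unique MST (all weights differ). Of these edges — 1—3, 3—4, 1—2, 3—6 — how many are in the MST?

4

Sort edges by weight, then run Kruskal:
1—3 (2): add — endpoints in different components.
1—5 (10): add — endpoints in different components.
3—4 (11): add — endpoints in different components.
3—6 (12): add — endpoints in different components.
1—2 (17): add — endpoints in different components.
MST edge set: {1—3, 1—5, 3—4, 3—6, 1—2}.
Of the listed edges, {1—3, 3—4, 1—2, 3—6} are in the MST → 4.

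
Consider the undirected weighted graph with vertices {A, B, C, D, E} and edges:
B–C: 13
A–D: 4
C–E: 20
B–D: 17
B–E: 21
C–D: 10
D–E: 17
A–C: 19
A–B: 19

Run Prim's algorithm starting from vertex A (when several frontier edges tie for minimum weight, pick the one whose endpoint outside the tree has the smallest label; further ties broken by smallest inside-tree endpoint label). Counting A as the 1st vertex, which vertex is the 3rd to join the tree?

Prim, starting at A.
Step 1: frontier [A–D 4, A–B 19, A–C 19] → take A–D (4); add D.
Step 2: frontier [A–B 19, A–C 19, C–D 10, B–D 17, D–E 17] → take C–D (10); add C.
Step 3: frontier [A–B 19, B–C 13, C–E 20, B–D 17, D–E 17] → take B–C (13); add B.
Step 4: frontier [B–E 21, C–E 20, D–E 17] → take D–E (17); add E.
Vertex order: A, D, C, B, E. The 3rd vertex is C.

C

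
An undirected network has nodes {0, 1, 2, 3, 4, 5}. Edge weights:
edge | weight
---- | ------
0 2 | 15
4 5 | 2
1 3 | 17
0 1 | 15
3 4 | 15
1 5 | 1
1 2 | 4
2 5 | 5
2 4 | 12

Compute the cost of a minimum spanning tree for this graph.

Kruskal's algorithm — process edges by increasing weight (ties by edge label):
1 5 (1): add — endpoints in different components.
4 5 (2): add — endpoints in different components.
1 2 (4): add — endpoints in different components.
2 5 (5): skip — 2 and 5 already connected.
2 4 (12): skip — 2 and 4 already connected.
0 1 (15): add — endpoints in different components.
0 2 (15): skip — 0 and 2 already connected.
3 4 (15): add — endpoints in different components.
MST edges: 1 5, 4 5, 1 2, 0 1, 3 4; total weight 1+2+4+15+15 = 37.

37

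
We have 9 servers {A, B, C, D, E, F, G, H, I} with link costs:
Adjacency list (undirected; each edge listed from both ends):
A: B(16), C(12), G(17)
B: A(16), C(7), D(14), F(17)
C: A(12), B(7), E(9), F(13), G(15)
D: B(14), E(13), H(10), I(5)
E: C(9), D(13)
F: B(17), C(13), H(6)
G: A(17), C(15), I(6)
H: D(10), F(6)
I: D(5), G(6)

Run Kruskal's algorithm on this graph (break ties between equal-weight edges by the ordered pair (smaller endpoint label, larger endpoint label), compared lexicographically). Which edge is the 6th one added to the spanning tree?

D-H

Kruskal: consider edges lightest-first.
D I (5): add — endpoints in different components.
F H (6): add — endpoints in different components.
G I (6): add — endpoints in different components.
B C (7): add — endpoints in different components.
C E (9): add — endpoints in different components.
D H (10): add — endpoints in different components.
A C (12): add — endpoints in different components.
C F (13): add — endpoints in different components.
The 6th edge added is D H.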